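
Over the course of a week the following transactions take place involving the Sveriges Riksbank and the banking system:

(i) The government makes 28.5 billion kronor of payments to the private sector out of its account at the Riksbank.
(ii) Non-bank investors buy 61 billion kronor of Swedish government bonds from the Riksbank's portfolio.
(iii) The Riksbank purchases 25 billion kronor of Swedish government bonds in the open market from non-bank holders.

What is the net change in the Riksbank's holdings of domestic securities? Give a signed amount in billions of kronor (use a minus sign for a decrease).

Government spending 28.5 billion kronor: the Riksbank's securities portfolio is untouched → 0.
Asset sale (to non-banks) 61 billion kronor: securities removed from the Riksbank's portfolio → −61B.
Asset purchase (from non-banks) 25 billion kronor: securities added to the Riksbank's portfolio → +25B.
Net: 0 − 61 + 25 = -36 billion.

-36 billion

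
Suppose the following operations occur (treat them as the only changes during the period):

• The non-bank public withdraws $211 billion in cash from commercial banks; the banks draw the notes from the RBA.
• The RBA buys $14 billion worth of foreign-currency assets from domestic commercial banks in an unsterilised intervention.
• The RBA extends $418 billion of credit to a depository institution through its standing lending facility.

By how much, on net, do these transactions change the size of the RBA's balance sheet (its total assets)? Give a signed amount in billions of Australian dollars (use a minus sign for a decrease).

RBA balance sheet:
  Assets:      Loans to banks +$418B, Foreign assets +$14B
  Liabilities: Bank reserves +$221B, Currency in circulation +$211B
Change in total RBA assets = +$432 billion.

+$432 billion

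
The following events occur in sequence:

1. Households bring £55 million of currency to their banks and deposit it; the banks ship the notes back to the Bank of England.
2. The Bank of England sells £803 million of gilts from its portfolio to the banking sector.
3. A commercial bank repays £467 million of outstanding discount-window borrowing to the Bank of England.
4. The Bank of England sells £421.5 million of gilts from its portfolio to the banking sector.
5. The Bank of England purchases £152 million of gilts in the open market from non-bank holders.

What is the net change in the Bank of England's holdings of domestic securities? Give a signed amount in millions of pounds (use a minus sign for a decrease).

-£1072.5 million

Currency deposit £55 million: the Bank of England's securities portfolio is untouched → 0.
OMO sale (to banks) £803 million: securities removed from the Bank of England's portfolio → −£803M.
Discount-window repayment £467 million: the Bank of England's securities portfolio is untouched → 0.
OMO sale (to banks) £421.5 million: securities removed from the Bank of England's portfolio → −£421.5M.
Asset purchase (from non-banks) £152 million: securities added to the Bank of England's portfolio → +£152M.
Net: 0 − 803 + 0 − 421.5 + 152 = -£1072.5 million.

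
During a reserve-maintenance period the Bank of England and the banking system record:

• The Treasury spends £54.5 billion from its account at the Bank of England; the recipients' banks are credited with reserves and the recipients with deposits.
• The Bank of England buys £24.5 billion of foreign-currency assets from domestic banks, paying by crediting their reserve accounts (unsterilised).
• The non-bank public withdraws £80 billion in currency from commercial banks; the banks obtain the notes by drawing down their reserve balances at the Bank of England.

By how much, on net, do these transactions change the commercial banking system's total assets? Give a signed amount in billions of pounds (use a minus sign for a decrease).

Bank of England balance sheet:
  Assets:      Foreign assets +£24.5B
  Liabilities: Bank reserves −£1B, Currency in circulation +£80B, Government deposits −£54.5B
Commercial banking system:
  Assets:      Reserves at CB −£1B, Foreign assets −£24.5B
  Liabilities: Checkable deposits −£25.5B
Change in total bank assets = -£25.5 billion.

-£25.5 billion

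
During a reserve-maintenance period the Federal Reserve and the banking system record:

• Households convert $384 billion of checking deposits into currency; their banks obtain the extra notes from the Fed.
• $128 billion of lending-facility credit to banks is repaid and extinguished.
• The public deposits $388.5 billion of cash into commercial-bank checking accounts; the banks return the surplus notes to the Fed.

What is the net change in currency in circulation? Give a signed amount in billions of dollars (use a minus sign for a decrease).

-$4.5 billion

Fed balance sheet:
  Assets:      Loans to banks −$128B
  Liabilities: Bank reserves −$123.5B, Currency in circulation −$4.5B
So the change in currency in circulation is -$4.5 billion.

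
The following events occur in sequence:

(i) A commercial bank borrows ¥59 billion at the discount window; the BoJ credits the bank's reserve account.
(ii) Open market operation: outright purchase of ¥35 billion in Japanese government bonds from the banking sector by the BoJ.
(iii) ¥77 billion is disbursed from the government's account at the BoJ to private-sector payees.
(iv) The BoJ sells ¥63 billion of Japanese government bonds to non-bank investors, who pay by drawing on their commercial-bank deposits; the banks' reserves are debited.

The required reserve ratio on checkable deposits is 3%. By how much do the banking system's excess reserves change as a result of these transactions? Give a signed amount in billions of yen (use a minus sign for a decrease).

+¥107.58 billion

Discount-window loan ¥59 billion: reserves +¥59B, deposits 0.
OMO purchase (from banks) ¥35 billion: reserves +¥35B, deposits 0.
Government spending ¥77 billion: reserves +¥77B, deposits +¥77B.
Asset sale (to non-banks) ¥63 billion: reserves −¥63B, deposits −¥63B.
Totals: Δreserves = +¥108B, Δdeposits = +¥14B.
Δrequired reserves = 3% × +¥14B = +¥0.42B.
Δexcess reserves = Δreserves − Δrequired = +¥108B − (+¥0.42B) = +¥107.58 billion.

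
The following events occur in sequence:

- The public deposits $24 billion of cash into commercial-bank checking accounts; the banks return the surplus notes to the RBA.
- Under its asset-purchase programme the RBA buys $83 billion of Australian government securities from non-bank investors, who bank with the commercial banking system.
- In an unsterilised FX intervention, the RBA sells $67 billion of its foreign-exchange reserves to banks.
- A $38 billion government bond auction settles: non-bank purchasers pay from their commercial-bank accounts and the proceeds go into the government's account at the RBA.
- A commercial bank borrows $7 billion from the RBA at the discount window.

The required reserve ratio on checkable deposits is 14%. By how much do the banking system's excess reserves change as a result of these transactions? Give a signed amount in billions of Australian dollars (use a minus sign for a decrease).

Currency deposit $24 billion: reserves +$24B, deposits +$24B.
Asset purchase (from non-banks) $83 billion: reserves +$83B, deposits +$83B.
FX sale $67 billion: reserves −$67B, deposits 0.
Government account inflow $38 billion: reserves −$38B, deposits −$38B.
Discount-window loan $7 billion: reserves +$7B, deposits 0.
Totals: Δreserves = +$9B, Δdeposits = +$69B.
Δrequired reserves = 14% × +$69B = +$9.66B.
Δexcess reserves = Δreserves − Δrequired = +$9B − (+$9.66B) = -$0.66 billion.

-$0.66 billion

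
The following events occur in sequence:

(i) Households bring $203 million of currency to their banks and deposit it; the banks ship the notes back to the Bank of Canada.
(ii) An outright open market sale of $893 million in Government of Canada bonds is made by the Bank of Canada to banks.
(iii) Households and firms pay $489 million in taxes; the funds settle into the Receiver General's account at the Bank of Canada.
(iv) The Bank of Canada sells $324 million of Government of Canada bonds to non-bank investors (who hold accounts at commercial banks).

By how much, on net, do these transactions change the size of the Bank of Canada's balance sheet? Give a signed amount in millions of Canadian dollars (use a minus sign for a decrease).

Currency deposit $203 million: only the composition of liabilities changes → 0.
OMO sale (to banks) $893 million: a Bank of Canada asset is shed → −$893M.
Government account inflow $489 million: only the composition of liabilities changes → 0.
Asset sale (to non-banks) $324 million: a Bank of Canada asset is shed → −$324M.
Net: 0 − 893 + 0 − 324 = -$1217 million.

-$1217 million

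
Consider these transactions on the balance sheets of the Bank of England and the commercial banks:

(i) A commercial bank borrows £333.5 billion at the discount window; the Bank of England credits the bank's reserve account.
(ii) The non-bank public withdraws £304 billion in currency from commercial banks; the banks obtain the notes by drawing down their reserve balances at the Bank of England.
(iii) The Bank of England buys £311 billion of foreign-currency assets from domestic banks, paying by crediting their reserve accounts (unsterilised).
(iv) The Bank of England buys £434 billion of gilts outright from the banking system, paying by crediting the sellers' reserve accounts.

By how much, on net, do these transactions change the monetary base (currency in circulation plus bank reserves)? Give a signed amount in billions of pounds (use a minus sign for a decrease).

Bank of England balance sheet:
  Assets:      Securities +£434B, Loans to banks +£333.5B, Foreign assets +£311B
  Liabilities: Bank reserves +£774.5B, Currency in circulation +£304B
Commercial banking system:
  Assets:      Reserves at CB +£774.5B, Securities −£434B, Foreign assets −£311B
  Liabilities: Checkable deposits −£304B, Borrowings from CB +£333.5B
Monetary base = currency + reserves: +£304B + (+£774.5B) = +£1078.5 billion.

+£1078.5 billion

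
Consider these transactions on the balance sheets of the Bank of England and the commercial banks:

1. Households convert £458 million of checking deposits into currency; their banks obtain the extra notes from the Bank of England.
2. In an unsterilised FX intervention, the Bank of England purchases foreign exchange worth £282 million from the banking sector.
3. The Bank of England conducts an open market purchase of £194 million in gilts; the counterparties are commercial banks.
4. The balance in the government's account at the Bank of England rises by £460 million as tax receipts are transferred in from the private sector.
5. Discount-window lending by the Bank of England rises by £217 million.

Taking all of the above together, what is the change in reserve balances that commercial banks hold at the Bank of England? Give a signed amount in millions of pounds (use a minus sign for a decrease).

-£225 million

Currency withdrawal £458 million: banks swap reserves for currency → −£458M.
FX purchase £282 million: the Bank of England pays by crediting reserve accounts → +£282M.
OMO purchase (from banks) £194 million: the Bank of England pays by crediting reserve accounts → +£194M.
Government account inflow £460 million: funds move from bank reserves into the government account → −£460M.
Discount-window loan £217 million: the loan is credited to the bank's reserve account → +£217M.
Net: −458 + 282 + 194 − 460 + 217 = -£225 million.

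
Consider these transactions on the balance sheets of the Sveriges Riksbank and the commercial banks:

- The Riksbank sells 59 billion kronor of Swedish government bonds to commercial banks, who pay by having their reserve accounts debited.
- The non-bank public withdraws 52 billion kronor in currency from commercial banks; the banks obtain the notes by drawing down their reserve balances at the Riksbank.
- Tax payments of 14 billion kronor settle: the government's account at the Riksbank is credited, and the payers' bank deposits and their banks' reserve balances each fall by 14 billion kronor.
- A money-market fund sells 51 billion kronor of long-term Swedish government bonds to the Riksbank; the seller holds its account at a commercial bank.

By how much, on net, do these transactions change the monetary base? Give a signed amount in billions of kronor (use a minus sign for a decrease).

-22 billion

Riksbank balance sheet:
  Assets:      Securities −8B
  Liabilities: Bank reserves −74B, Currency in circulation +52B, Government deposits +14B
Monetary base = currency + reserves: +52B + (−74B) = -22 billion.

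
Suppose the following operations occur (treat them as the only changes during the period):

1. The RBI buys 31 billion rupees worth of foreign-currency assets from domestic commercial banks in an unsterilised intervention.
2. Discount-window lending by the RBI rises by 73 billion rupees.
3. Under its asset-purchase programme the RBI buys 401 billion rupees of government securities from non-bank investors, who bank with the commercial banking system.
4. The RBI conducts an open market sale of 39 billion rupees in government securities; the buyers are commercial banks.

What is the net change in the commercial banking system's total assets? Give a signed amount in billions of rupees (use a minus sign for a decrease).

RBI balance sheet:
  Assets:      Securities +362B, Loans to banks +73B, Foreign assets +31B
  Liabilities: Bank reserves +466B
Commercial banking system:
  Assets:      Reserves at CB +466B, Securities +39B, Foreign assets −31B
  Liabilities: Checkable deposits +401B, Borrowings from CB +73B
Change in total bank assets = +474 billion.

+474 billion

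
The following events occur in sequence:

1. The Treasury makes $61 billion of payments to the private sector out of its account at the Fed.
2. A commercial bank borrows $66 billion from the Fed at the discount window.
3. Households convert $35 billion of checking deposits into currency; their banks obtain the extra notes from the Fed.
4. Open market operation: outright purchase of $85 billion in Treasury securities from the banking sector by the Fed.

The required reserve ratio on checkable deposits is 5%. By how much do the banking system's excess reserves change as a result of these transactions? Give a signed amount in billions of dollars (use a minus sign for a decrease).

+$175.7 billion

Government spending $61 billion: reserves +$61B, deposits +$61B.
Discount-window loan $66 billion: reserves +$66B, deposits 0.
Currency withdrawal $35 billion: reserves −$35B, deposits −$35B.
OMO purchase (from banks) $85 billion: reserves +$85B, deposits 0.
Totals: Δreserves = +$177B, Δdeposits = +$26B.
Δrequired reserves = 5% × +$26B = +$1.3B.
Δexcess reserves = Δreserves − Δrequired = +$177B − (+$1.3B) = +$175.7 billion.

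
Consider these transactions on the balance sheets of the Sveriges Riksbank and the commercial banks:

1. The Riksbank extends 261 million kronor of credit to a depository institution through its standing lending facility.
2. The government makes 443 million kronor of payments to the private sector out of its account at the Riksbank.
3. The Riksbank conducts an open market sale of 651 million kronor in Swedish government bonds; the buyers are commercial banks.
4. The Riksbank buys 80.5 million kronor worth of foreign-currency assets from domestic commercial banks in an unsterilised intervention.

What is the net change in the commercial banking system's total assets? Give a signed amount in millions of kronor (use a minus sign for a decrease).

Riksbank balance sheet:
  Assets:      Securities −651M, Loans to banks +261M, Foreign assets +80.5M
  Liabilities: Bank reserves +133.5M, Government deposits −443M
Commercial banking system:
  Assets:      Reserves at CB +133.5M, Securities +651M, Foreign assets −80.5M
  Liabilities: Checkable deposits +443M, Borrowings from CB +261M
Change in total bank assets = +704 million.

+704 million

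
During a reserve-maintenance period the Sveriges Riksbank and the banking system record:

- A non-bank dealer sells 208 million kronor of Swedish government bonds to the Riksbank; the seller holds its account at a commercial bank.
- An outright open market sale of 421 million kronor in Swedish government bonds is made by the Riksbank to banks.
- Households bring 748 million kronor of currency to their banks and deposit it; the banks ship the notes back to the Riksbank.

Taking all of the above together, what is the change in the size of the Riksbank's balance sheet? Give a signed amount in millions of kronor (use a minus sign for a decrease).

-213 million

Asset purchase (from non-banks) 208 million kronor: a Riksbank asset is acquired → +208M.
OMO sale (to banks) 421 million kronor: a Riksbank asset is shed → −421M.
Currency deposit 748 million kronor: only the composition of liabilities changes → 0.
Net: 208 − 421 + 0 = -213 million.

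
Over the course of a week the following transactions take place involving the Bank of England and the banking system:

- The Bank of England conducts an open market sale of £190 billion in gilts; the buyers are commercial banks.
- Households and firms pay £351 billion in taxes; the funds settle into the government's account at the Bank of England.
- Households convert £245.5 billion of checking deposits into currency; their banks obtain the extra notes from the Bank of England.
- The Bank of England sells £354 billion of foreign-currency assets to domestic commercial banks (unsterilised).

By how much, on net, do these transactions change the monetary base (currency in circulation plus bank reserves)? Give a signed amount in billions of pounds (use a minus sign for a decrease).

-£895 billion

OMO sale (to banks) £190 billion: Bank of England balance sheet contracts → −£190B.
Government account inflow £351 billion: reserves shift to a non-base liability → −£351B.
Currency withdrawal £245.5 billion: just a shift between currency and reserves — both are base money → 0.
FX sale £354 billion: Bank of England balance sheet contracts → −£354B.
Net: −190 − 351 + 0 − 354 = -£895 billion.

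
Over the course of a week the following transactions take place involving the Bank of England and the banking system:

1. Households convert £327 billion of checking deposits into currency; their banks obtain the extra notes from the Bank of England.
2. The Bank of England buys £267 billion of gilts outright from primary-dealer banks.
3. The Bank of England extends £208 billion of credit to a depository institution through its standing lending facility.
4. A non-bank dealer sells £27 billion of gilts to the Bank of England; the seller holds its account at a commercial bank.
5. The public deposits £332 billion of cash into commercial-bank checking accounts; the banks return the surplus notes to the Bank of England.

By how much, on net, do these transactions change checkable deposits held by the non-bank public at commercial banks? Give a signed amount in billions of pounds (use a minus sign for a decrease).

Currency withdrawal £327 billion: non-bank counterparties' bank balances fall → −£327B.
OMO purchase (from banks) £267 billion: the counterparty is a bank, so public deposits are unchanged → 0.
Discount-window loan £208 billion: the counterparty is a bank, so public deposits are unchanged → 0.
Asset purchase (from non-banks) £27 billion: non-bank counterparties' bank balances rise → +£27B.
Currency deposit £332 billion: non-bank counterparties' bank balances rise → +£332B.
Net: −327 + 0 + 0 + 27 + 332 = +£32 billion.

+£32 billion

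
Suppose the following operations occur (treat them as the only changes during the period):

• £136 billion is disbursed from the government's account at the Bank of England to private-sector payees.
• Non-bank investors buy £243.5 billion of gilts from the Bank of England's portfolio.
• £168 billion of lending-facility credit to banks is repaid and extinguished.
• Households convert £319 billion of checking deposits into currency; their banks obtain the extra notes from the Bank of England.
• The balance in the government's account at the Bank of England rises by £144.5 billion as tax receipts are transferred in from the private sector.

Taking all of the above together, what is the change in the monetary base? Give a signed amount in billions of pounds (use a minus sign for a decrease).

Government spending £136 billion: a non-base liability converts back to reserves → +£136B.
Asset sale (to non-banks) £243.5 billion: Bank of England balance sheet contracts → −£243.5B.
Discount-window repayment £168 billion: Bank of England balance sheet contracts → −£168B.
Currency withdrawal £319 billion: just a shift between currency and reserves — both are base money → 0.
Government account inflow £144.5 billion: reserves shift to a non-base liability → −£144.5B.
Net: 136 − 243.5 − 168 + 0 − 144.5 = -£420 billion.

-£420 billion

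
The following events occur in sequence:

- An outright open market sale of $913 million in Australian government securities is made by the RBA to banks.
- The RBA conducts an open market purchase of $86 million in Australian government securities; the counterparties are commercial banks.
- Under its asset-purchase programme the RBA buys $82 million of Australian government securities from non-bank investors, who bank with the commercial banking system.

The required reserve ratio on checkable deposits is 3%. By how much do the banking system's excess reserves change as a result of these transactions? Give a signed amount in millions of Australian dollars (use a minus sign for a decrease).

-$747.46 million

OMO sale (to banks) $913 million: reserves −$913M, deposits 0.
OMO purchase (from banks) $86 million: reserves +$86M, deposits 0.
Asset purchase (from non-banks) $82 million: reserves +$82M, deposits +$82M.
Totals: Δreserves = −$745M, Δdeposits = +$82M.
Δrequired reserves = 3% × +$82M = +$2.46M.
Δexcess reserves = Δreserves − Δrequired = −$745M − (+$2.46M) = -$747.46 million.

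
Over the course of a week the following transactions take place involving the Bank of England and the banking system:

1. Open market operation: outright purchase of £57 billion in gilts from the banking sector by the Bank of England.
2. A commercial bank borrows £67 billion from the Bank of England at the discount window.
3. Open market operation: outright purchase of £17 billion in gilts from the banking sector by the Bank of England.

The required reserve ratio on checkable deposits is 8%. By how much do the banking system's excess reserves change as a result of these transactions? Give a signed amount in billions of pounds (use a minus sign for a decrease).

OMO purchase (from banks) £57 billion: reserves +£57B, deposits 0.
Discount-window loan £67 billion: reserves +£67B, deposits 0.
OMO purchase (from banks) £17 billion: reserves +£17B, deposits 0.
Totals: Δreserves = +£141B, Δdeposits = 0.
Δrequired reserves = 8% × 0 = 0.
Δexcess reserves = Δreserves − Δrequired = +£141B − (0) = +£141 billion.

+£141 billion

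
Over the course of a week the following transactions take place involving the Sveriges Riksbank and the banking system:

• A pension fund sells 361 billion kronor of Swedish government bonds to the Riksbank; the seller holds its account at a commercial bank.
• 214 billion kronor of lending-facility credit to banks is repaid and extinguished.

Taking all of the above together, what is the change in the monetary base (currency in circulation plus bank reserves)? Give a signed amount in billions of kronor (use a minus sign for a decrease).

Riksbank balance sheet:
  Assets:      Securities +361B, Loans to banks −214B
  Liabilities: Bank reserves +147B
Monetary base = currency + reserves: 0 + (+147B) = +147 billion.

+147 billion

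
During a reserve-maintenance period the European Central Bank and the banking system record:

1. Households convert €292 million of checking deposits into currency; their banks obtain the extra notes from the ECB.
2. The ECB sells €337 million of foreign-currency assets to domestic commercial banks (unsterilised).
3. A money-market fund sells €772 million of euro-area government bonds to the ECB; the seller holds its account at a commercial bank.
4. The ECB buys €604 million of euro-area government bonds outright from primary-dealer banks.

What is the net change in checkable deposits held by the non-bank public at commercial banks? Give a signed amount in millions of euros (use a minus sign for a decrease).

Currency withdrawal €292 million: non-bank counterparties' bank balances fall → −€292M.
FX sale €337 million: the counterparty is a bank, so public deposits are unchanged → 0.
Asset purchase (from non-banks) €772 million: non-bank counterparties' bank balances rise → +€772M.
OMO purchase (from banks) €604 million: the counterparty is a bank, so public deposits are unchanged → 0.
Net: −292 + 0 + 772 + 0 = +€480 million.

+€480 million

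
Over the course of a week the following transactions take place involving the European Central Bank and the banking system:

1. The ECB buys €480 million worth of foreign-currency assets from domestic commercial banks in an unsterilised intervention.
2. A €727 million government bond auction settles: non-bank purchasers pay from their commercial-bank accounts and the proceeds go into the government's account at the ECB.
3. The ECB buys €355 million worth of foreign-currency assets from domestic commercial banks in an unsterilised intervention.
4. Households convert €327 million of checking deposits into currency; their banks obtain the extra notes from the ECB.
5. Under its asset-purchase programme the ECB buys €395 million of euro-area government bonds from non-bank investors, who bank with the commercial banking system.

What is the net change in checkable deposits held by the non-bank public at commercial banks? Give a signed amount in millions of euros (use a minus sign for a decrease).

-€659 million

ECB balance sheet:
  Assets:      Securities +€395M, Foreign assets +€835M
  Liabilities: Bank reserves +€176M, Currency in circulation +€327M, Government deposits +€727M
Commercial banking system:
  Assets:      Reserves at CB +€176M, Foreign assets −€835M
  Liabilities: Checkable deposits −€659M
So the change in checkable deposits held by the non-bank public at commercial banks is -€659 million.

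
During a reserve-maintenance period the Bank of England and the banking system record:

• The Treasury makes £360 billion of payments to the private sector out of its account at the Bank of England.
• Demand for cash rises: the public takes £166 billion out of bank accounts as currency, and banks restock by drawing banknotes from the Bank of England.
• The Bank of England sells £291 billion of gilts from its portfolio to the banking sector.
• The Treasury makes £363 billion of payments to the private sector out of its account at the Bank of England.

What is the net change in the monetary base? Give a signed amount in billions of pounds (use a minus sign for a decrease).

Bank of England balance sheet:
  Assets:      Securities −£291B
  Liabilities: Bank reserves +£266B, Currency in circulation +£166B, Government deposits −£723B
Monetary base = currency + reserves: +£166B + (+£266B) = +£432 billion.

+£432 billion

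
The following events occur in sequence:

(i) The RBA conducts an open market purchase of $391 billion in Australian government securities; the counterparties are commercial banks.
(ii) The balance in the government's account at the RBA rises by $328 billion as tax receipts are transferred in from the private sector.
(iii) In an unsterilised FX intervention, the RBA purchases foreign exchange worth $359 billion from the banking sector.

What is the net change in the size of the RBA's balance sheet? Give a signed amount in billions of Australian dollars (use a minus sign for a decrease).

RBA balance sheet:
  Assets:      Securities +$391B, Foreign assets +$359B
  Liabilities: Bank reserves +$422B, Government deposits +$328B
Commercial banking system:
  Assets:      Reserves at CB +$422B, Securities −$391B, Foreign assets −$359B
  Liabilities: Checkable deposits −$328B
Change in total RBA assets = +$750 billion.

+$750 billion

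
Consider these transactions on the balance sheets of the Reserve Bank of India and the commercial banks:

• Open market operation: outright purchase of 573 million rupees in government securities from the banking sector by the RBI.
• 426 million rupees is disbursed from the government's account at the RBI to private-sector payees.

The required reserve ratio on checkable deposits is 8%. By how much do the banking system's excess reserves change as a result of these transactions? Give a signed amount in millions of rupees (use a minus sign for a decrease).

+964.92 million

OMO purchase (from banks) 573 million rupees: reserves +573M, deposits 0.
Government spending 426 million rupees: reserves +426M, deposits +426M.
Totals: Δreserves = +999M, Δdeposits = +426M.
Δrequired reserves = 8% × +426M = +34.08M.
Δexcess reserves = Δreserves − Δrequired = +999M − (+34.08M) = +964.92 million.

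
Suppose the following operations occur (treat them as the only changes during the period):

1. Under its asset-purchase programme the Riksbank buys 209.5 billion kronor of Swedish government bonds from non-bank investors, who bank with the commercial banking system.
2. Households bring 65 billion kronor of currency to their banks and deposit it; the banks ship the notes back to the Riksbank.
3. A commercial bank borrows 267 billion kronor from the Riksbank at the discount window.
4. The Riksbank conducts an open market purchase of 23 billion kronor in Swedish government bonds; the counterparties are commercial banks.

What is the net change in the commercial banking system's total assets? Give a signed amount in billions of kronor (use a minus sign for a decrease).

Asset purchase (from non-banks) 209.5 billion kronor: bank balance sheets expand → +209.5B.
Currency deposit 65 billion kronor: bank balance sheets expand → +65B.
Discount-window loan 267 billion kronor: bank balance sheets expand → +267B.
OMO purchase (from banks) 23 billion kronor: just an asset swap on bank balance sheets → 0.
Net: 209.5 + 65 + 267 + 0 = +541.5 billion.

+541.5 billion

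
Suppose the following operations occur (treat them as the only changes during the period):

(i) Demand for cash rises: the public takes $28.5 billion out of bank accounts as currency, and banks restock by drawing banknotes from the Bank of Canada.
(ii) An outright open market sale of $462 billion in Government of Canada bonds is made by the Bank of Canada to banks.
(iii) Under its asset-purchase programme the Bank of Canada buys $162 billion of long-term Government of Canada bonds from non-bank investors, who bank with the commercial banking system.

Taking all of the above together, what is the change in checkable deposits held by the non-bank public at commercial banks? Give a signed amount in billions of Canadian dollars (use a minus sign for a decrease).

+$133.5 billion

Bank of Canada balance sheet:
  Assets:      Securities −$300B
  Liabilities: Bank reserves −$328.5B, Currency in circulation +$28.5B
Commercial banking system:
  Assets:      Reserves at CB −$328.5B, Securities +$462B
  Liabilities: Checkable deposits +$133.5B
So the change in checkable deposits held by the non-bank public at commercial banks is +$133.5 billion.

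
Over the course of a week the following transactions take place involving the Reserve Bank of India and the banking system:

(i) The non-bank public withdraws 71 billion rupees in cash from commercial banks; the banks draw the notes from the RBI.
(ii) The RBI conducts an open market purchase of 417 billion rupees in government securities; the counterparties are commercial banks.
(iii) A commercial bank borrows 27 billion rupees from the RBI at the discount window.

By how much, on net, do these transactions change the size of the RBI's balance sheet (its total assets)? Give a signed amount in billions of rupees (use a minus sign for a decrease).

Currency withdrawal 71 billion rupees: only the composition of liabilities changes → 0.
OMO purchase (from banks) 417 billion rupees: an RBI asset is acquired → +417B.
Discount-window loan 27 billion rupees: an RBI asset is acquired → +27B.
Net: 0 + 417 + 27 = +444 billion.

+444 billion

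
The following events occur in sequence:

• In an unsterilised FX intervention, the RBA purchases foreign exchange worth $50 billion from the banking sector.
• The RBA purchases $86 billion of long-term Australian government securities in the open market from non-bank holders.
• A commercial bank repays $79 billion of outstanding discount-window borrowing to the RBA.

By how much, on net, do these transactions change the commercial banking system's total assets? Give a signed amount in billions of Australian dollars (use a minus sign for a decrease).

+$7 billion

RBA balance sheet:
  Assets:      Securities +$86B, Loans to banks −$79B, Foreign assets +$50B
  Liabilities: Bank reserves +$57B
Commercial banking system:
  Assets:      Reserves at CB +$57B, Foreign assets −$50B
  Liabilities: Checkable deposits +$86B, Borrowings from CB −$79B
Change in total bank assets = +$7 billion.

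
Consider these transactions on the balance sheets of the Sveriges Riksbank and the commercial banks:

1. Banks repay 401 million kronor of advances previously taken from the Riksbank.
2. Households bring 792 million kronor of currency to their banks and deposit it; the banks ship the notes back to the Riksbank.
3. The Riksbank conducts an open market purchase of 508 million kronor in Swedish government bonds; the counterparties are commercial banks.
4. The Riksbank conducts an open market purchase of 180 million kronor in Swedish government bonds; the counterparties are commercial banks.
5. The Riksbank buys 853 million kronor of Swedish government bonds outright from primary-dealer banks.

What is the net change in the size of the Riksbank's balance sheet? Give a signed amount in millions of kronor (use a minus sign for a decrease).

+1140 million

Discount-window repayment 401 million kronor: a Riksbank asset is shed → −401M.
Currency deposit 792 million kronor: only the composition of liabilities changes → 0.
OMO purchase (from banks) 508 million kronor: a Riksbank asset is acquired → +508M.
OMO purchase (from banks) 180 million kronor: a Riksbank asset is acquired → +180M.
OMO purchase (from banks) 853 million kronor: a Riksbank asset is acquired → +853M.
Net: −401 + 0 + 508 + 180 + 853 = +1140 million.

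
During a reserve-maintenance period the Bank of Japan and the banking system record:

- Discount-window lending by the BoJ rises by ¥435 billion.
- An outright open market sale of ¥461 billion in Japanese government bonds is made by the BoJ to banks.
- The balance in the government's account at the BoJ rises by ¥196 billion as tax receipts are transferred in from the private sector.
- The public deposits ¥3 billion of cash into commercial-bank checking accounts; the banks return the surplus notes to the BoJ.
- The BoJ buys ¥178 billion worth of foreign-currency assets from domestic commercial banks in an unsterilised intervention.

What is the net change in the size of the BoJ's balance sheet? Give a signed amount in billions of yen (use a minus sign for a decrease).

Discount-window loan ¥435 billion: a BoJ asset is acquired → +¥435B.
OMO sale (to banks) ¥461 billion: a BoJ asset is shed → −¥461B.
Government account inflow ¥196 billion: only the composition of liabilities changes → 0.
Currency deposit ¥3 billion: only the composition of liabilities changes → 0.
FX purchase ¥178 billion: a BoJ asset is acquired → +¥178B.
Net: 435 − 461 + 0 + 0 + 178 = +¥152 billion.

+¥152 billion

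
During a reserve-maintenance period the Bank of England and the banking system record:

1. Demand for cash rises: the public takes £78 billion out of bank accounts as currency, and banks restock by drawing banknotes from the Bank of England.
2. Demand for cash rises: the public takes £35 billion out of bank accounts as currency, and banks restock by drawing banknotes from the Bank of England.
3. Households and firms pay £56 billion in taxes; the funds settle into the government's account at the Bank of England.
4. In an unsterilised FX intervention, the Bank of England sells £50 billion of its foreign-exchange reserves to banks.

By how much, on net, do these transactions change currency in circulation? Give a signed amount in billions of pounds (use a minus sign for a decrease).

Currency withdrawal £78 billion: notes leave the central bank → +£78B.
Currency withdrawal £35 billion: notes leave the central bank → +£35B.
Government account inflow £56 billion: no currency enters or leaves circulation → 0.
FX sale £50 billion: no currency enters or leaves circulation → 0.
Net: 78 + 35 + 0 + 0 = +£113 billion.

+£113 billion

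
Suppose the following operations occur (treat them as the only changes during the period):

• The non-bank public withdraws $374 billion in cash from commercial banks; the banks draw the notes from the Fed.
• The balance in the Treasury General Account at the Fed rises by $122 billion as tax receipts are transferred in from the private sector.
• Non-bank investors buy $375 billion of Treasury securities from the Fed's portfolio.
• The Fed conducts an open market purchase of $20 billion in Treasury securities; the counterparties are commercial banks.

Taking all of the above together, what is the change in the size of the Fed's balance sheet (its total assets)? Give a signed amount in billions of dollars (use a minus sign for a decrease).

Fed balance sheet:
  Assets:      Securities −$355B
  Liabilities: Bank reserves −$851B, Currency in circulation +$374B, Government deposits +$122B
Change in total Fed assets = -$355 billion.

-$355 billion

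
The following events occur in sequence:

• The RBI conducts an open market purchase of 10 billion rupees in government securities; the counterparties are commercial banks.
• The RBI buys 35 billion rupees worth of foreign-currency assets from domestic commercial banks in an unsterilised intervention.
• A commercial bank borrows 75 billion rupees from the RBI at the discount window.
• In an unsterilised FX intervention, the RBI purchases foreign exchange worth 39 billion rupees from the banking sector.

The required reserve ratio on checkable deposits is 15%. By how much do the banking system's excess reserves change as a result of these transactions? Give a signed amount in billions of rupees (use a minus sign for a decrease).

+159 billion

OMO purchase (from banks) 10 billion rupees: reserves +10B, deposits 0.
FX purchase 35 billion rupees: reserves +35B, deposits 0.
Discount-window loan 75 billion rupees: reserves +75B, deposits 0.
FX purchase 39 billion rupees: reserves +39B, deposits 0.
Totals: Δreserves = +159B, Δdeposits = 0.
Δrequired reserves = 15% × 0 = 0.
Δexcess reserves = Δreserves − Δrequired = +159B − (0) = +159 billion.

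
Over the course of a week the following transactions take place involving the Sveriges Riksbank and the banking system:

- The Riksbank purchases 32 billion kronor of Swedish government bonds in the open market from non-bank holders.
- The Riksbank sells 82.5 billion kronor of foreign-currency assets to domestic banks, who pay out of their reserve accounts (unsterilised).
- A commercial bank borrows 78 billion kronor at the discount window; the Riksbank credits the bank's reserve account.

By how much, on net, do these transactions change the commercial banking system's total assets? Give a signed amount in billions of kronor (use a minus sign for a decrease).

Asset purchase (from non-banks) 32 billion kronor: bank balance sheets expand → +32B.
FX sale 82.5 billion kronor: just an asset swap on bank balance sheets → 0.
Discount-window loan 78 billion kronor: bank balance sheets expand → +78B.
Net: 32 + 0 + 78 = +110 billion.

+110 billion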